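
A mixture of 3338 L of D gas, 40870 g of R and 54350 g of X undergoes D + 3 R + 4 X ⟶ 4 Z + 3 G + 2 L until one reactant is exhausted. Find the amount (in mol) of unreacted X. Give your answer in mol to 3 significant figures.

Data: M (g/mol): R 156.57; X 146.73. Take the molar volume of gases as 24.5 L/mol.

22.4 mol

n(D) = 3338 / 24.5 = 136.2 mol
n(R) = 40870 / 156.57 = 261.0 mol
n(X) = 54350 / 146.73 = 370.4 mol
n/ν → D: 136.2, R: 87.00, X: 92.60; R is limiting.
X consumed = (4/3) × 261.0 = 348.0 mol
X remaining = 370.4 − 348.0 = 22.40 mol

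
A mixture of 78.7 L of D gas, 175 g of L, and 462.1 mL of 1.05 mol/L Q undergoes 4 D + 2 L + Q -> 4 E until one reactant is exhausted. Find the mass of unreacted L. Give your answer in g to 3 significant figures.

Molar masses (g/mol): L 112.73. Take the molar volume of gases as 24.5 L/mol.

65.6 g

n(D) = 78.70 / 24.5 = 3.212 mol
n(L) = 175.0 / 112.73 = 1.552 mol
n(Q) = 1.05 × 462.1/1000 = 0.4852 mol
n/ν for D = 3.212/4 = 0.8030
n/ν for L = 1.552/2 = 0.7760
n/ν for Q = 0.4852/1 = 0.4852
Smallest n/ν is Q → limiting reagent.
L consumed = (2/1) × 0.4852 = 0.9704 mol
L remaining = 1.552 − 0.9704 = 0.5816 mol
mass = 0.5816 × 112.73 = 65.56 g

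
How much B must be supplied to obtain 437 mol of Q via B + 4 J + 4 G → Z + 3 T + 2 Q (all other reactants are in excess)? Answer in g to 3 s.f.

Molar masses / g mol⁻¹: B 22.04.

4820 g

n(Q) = 437.0 mol
n(B) = (1/2) × 437.0 = 218.5 mol
mass = 218.5 × 22.04 = 4816 g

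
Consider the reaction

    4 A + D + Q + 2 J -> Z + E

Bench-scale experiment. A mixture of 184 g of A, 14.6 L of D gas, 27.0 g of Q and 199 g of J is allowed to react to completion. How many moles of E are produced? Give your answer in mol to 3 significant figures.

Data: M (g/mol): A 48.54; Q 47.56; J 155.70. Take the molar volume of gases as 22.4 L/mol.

n(A) = 184.0 / 48.54 = 3.791 mol
n(D) = 14.60 / 22.4 = 0.6518 mol
n(Q) = 27.00 / 47.56 = 0.5677 mol
n(J) = 199.0 / 155.70 = 1.278 mol
n/ν for A = 3.791/4 = 0.9478
n/ν for D = 0.6518/1 = 0.6518
n/ν for Q = 0.5677/1 = 0.5677
n/ν for J = 1.278/2 = 0.6390
Smallest n/ν is Q → limiting reagent.
n(E) = (1/1) × 0.5677 = 0.5677 mol

0.568 mol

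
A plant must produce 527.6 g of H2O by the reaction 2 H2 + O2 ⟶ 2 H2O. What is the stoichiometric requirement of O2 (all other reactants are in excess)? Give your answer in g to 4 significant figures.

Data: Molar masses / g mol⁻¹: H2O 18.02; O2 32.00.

468.5 g

n(H2O) = 527.6 / 18.02 = 29.28 mol
n(O2) = (1/2) × 29.28 = 14.64 mol
mass = 14.64 × 32.00 = 468.5 g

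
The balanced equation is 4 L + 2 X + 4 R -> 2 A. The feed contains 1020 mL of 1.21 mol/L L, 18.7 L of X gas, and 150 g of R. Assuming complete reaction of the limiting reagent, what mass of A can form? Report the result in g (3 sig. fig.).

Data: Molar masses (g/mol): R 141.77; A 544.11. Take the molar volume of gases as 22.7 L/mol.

n(L) = 1.21 × 1020/1000 = 1.234 mol
n(X) = 18.70 / 22.7 = 0.8238 mol
n(R) = 150.0 / 141.77 = 1.058 mol
n/ν for L = 1.234/4 = 0.3085
n/ν for X = 0.8238/2 = 0.4119
n/ν for R = 1.058/4 = 0.2645
Smallest n/ν is R → limiting reagent.
n(A) = (2/4) × 1.058 = 0.5290 mol
mass = 0.5290 × 544.11 = 287.8 g

288 g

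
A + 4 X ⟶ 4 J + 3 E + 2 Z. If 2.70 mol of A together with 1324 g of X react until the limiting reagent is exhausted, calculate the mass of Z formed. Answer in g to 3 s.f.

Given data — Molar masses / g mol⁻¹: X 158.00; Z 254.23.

1070 g

n(A) = 2.700 mol
n(X) = 1324 / 158.00 = 8.380 mol
n/ν for A = 2.700/1 = 2.700
n/ν for X = 8.380/4 = 2.095
Smallest n/ν is X → limiting reagent.
n(Z) = (2/4) × 8.380 = 4.190 mol
mass = 4.190 × 254.23 = 1065 g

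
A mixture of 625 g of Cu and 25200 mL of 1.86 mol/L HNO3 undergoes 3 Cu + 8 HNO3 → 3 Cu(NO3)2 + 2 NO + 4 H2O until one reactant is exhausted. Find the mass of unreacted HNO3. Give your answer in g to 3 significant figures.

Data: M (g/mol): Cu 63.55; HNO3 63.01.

n(Cu) = 625.0 / 63.55 = 9.835 mol
n(HNO3) = 1.86 × 25200/1000 = 46.87 mol
n/ν → Cu: 3.278, HNO3: 5.859; Cu is limiting.
HNO3 consumed = (8/3) × 9.835 = 26.23 mol
HNO3 remaining = 46.87 − 26.23 = 20.64 mol
mass = 20.64 × 63.01 = 1301 g

1300 g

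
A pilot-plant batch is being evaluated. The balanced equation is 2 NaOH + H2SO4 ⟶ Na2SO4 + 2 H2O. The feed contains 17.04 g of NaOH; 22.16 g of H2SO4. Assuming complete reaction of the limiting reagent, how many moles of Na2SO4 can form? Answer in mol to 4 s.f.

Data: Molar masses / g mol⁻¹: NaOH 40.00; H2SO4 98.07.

n(NaOH) = 17.04 / 40.00 = 0.4260 mol
n(H2SO4) = 22.16 / 98.07 = 0.2260 mol
n/ν for NaOH = 0.4260/2 = 0.2130
n/ν for H2SO4 = 0.2260/1 = 0.2260
Smallest n/ν is NaOH → limiting reagent.
n(Na2SO4) = (1/2) × 0.4260 = 0.2130 mol

0.2130 mol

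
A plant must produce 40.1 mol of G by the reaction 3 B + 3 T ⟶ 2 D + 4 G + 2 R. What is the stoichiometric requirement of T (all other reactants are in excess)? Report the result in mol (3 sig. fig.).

n(G) = 40.10 mol
n(T) = (3/4) × 40.10 = 30.08 mol

30.1 mol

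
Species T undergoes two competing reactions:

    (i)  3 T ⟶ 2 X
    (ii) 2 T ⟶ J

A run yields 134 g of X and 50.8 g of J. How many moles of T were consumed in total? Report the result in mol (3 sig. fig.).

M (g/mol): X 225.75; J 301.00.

n(X) = 134 / 225.75 = 0.5936 mol
n(J) = 50.8 / 301.00 = 0.1688 mol
n(T) via (i) = (3/2)×0.5936 = 0.8904 mol
n(T) via (ii) = (2/1)×0.1688 = 0.3376 mol
total n(T) = 0.8904 + 0.3376 = 1.228 mol

1.23 mol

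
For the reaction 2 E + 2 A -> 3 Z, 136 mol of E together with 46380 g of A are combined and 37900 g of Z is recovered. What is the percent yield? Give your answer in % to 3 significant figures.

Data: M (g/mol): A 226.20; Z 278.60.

66.7 %

n(E) = 136.0 mol
n(A) = 46380 / 226.20 = 205.0 mol
n/ν for E = 136.0/2 = 68.00
n/ν for A = 205.0/2 = 102.5
Smallest n/ν is E → limiting reagent.
theoretical n(Z) = (3/2) × 136.0 = 204.0 mol → 56830 g
% yield = 37900 / 56830 × 100 = 66.69 %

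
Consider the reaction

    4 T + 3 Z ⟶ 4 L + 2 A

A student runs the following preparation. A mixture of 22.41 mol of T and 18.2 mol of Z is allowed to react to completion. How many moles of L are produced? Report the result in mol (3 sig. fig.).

n(T) = 22.41 mol
n(Z) = 18.20 mol
n/ν → T: 5.603, Z: 6.067; T is limiting.
n(L) = (4/4) × 22.41 = 22.41 mol

22.4 mol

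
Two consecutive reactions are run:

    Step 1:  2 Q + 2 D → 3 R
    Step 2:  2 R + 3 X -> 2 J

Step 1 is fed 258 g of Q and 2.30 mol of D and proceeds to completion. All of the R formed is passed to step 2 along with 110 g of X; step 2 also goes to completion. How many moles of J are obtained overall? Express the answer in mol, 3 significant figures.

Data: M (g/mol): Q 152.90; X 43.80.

Step 1:
n(Q) = 258.0 / 152.90 = 1.687 mol
n(D) = 2.300 mol
n/ν for Q = 1.687/2 = 0.8435
n/ν for D = 2.300/2 = 1.150
Smallest n/ν is Q → limiting reagent.
n(R) produced = (3/2) × 1.687 = 2.531 mol
Step 2:
n(R) available = 2.531 mol
n(X) = 110.0 / 43.80 = 2.511 mol
n/ν for R = 2.531/2 = 1.266
n/ν for X = 2.511/3 = 0.8370
Smallest n/ν is X → limiting reagent.
n(J) = (2/3) × 2.511 = 1.674 mol

1.67 mol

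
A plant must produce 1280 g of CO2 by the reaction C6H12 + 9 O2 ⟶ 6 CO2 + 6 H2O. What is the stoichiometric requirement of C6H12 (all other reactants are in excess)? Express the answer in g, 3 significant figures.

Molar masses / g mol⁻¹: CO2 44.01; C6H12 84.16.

n(CO2) = 1280 / 44.01 = 29.08 mol
n(C6H12) = (1/6) × 29.08 = 4.847 mol
mass = 4.847 × 84.16 = 407.9 g

408 g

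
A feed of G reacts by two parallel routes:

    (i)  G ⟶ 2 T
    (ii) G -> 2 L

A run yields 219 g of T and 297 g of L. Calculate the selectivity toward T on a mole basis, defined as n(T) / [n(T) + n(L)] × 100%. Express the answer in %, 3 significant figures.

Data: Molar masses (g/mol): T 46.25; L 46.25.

42.4 %

n(T) = 219 / 46.25 = 4.735 mol
n(L) = 297 / 46.25 = 6.422 mol
selectivity = 4.735/(4.735+6.422) × 100 = 42.44 %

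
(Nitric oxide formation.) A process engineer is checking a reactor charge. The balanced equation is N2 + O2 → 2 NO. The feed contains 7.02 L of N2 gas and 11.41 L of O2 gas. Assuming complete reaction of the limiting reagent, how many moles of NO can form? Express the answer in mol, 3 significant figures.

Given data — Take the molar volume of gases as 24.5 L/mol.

n(N2) = 7.020 / 24.5 = 0.2865 mol
n(O2) = 11.41 / 24.5 = 0.4657 mol
n/ν for N2 = 0.2865/1 = 0.2865
n/ν for O2 = 0.4657/1 = 0.4657
Smallest n/ν is N2 → limiting reagent.
n(NO) = (2/1) × 0.2865 = 0.5730 mol

0.573 mol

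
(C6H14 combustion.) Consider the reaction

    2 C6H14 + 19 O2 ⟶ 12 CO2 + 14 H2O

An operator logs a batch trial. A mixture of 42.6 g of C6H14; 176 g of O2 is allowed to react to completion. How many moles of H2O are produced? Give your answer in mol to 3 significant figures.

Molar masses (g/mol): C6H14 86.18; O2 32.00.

3.46 mol

n(C6H14) = 42.60 / 86.18 = 0.4943 mol
n(O2) = 176.0 / 32.00 = 5.500 mol
n/ν → C6H14: 0.2472, O2: 0.2895; C6H14 is limiting.
n(H2O) = (14/2) × 0.4943 = 3.460 mol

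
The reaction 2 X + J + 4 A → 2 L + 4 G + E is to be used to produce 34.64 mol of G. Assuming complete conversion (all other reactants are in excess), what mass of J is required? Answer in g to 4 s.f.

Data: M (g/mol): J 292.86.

n(G) = 34.64 mol
n(J) = (1/4) × 34.64 = 8.660 mol
mass = 8.660 × 292.86 = 2536 g

2536 g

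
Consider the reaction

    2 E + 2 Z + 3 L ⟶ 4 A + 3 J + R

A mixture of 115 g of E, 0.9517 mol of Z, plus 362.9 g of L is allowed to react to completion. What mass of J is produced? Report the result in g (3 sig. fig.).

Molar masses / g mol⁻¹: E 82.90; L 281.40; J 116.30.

150 g

n(E) = 115.0 / 82.90 = 1.387 mol
n(Z) = 0.9517 mol
n(L) = 362.9 / 281.40 = 1.290 mol
n/ν for E = 1.387/2 = 0.6935
n/ν for Z = 0.9517/2 = 0.4759
n/ν for L = 1.290/3 = 0.4300
Smallest n/ν is L → limiting reagent.
n(J) = (3/3) × 1.290 = 1.290 mol
mass = 1.290 × 116.30 = 150.0 g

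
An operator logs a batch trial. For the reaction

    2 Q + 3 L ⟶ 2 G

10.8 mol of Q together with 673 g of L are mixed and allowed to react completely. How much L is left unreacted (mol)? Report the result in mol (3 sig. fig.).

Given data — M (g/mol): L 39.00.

1.06 mol

n(Q) = 10.80 mol
n(L) = 673.0 / 39.00 = 17.26 mol
n/ν for Q = 10.80/2 = 5.400
n/ν for L = 17.26/3 = 5.753
Smallest n/ν is Q → limiting reagent.
L consumed = (3/2) × 10.80 = 16.20 mol
L remaining = 17.26 − 16.20 = 1.060 mol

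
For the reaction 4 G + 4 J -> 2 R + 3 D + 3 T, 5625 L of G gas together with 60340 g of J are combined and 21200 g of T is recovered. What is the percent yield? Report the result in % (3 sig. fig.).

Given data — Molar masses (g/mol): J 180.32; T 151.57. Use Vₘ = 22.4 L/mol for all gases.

74.3 %

n(G) = 5625 / 22.4 = 251.1 mol
n(J) = 60340 / 180.32 = 334.6 mol
n/ν for G = 251.1/4 = 62.78
n/ν for J = 334.6/4 = 83.65
Smallest n/ν is G → limiting reagent.
theoretical n(T) = (3/4) × 251.1 = 188.3 mol → 28540 g
% yield = 21200 / 28540 × 100 = 74.28 %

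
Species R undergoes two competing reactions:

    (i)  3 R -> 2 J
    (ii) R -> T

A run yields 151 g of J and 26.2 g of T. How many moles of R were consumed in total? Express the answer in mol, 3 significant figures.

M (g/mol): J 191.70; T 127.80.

n(J) = 151 / 191.70 = 0.7877 mol
n(T) = 26.2 / 127.80 = 0.2050 mol
n(R) via (i) = (3/2)×0.7877 = 1.182 mol
n(R) via (ii) = (1/1)×0.2050 = 0.2050 mol
total n(R) = 1.182 + 0.2050 = 1.387 mol

1.39 mol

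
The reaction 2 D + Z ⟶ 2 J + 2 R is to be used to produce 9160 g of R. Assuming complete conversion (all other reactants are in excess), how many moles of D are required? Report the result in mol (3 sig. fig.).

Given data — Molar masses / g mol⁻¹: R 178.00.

51.5 mol

n(R) = 9160 / 178.00 = 51.46 mol
n(D) = (2/2) × 51.46 = 51.46 mol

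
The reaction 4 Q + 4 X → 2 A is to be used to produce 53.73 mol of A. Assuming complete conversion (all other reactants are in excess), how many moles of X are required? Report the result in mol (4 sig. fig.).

n(A) = 53.73 mol
n(X) = (4/2) × 53.73 = 107.5 mol

107.5 mol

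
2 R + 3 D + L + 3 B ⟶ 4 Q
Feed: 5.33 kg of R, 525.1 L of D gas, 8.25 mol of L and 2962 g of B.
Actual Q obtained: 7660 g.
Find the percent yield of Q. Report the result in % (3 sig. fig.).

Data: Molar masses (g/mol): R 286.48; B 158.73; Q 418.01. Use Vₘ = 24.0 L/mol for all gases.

73.7 %

n(R) = 5.330×1000 / 286.48 = 18.61 mol
n(D) = 525.1 / 24.0 = 21.88 mol
n(L) = 8.250 mol
n(B) = 2962 / 158.73 = 18.66 mol
n/ν → R: 9.305, D: 7.293, L: 8.250, B: 6.220; B is limiting.
theoretical n(Q) = (4/3) × 18.66 = 24.88 mol → 10400 g
% yield = 7660 / 10400 × 100 = 73.65 %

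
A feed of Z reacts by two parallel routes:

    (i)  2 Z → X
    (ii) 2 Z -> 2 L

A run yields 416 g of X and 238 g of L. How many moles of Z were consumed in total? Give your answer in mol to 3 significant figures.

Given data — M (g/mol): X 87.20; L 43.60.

15.0 mol

n(X) = 416 / 87.20 = 4.771 mol
n(L) = 238 / 43.60 = 5.459 mol
n(Z) via (i) = (2/1)×4.771 = 9.542 mol
n(Z) via (ii) = (2/2)×5.459 = 5.459 mol
total n(Z) = 9.542 + 5.459 = 15.00 mol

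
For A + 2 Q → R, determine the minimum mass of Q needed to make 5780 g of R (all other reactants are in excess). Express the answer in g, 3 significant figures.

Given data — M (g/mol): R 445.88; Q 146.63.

3800 g

n(R) = 5780 / 445.88 = 12.96 mol
n(Q) = (2/1) × 12.96 = 25.92 mol
mass = 25.92 × 146.63 = 3801 g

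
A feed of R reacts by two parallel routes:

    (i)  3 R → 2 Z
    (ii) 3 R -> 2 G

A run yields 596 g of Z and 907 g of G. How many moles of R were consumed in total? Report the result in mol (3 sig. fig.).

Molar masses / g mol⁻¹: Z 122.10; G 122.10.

n(Z) = 596 / 122.10 = 4.881 mol
n(G) = 907 / 122.10 = 7.428 mol
n(R) via (i) = (3/2)×4.881 = 7.322 mol
n(R) via (ii) = (3/2)×7.428 = 11.14 mol
total n(R) = 7.322 + 11.14 = 18.46 mol

18.5 mol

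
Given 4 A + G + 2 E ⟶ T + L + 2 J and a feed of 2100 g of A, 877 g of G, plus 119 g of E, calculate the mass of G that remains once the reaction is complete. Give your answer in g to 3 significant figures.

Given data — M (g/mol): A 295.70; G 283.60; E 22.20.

373 g

n(A) = 2100 / 295.70 = 7.102 mol
n(G) = 877.0 / 283.60 = 3.092 mol
n(E) = 119.0 / 22.20 = 5.360 mol
n/ν for A = 7.102/4 = 1.776
n/ν for G = 3.092/1 = 3.092
n/ν for E = 5.360/2 = 2.680
Smallest n/ν is A → limiting reagent.
G consumed = (1/4) × 7.102 = 1.776 mol
G remaining = 3.092 − 1.776 = 1.316 mol
mass = 1.316 × 283.60 = 373.2 g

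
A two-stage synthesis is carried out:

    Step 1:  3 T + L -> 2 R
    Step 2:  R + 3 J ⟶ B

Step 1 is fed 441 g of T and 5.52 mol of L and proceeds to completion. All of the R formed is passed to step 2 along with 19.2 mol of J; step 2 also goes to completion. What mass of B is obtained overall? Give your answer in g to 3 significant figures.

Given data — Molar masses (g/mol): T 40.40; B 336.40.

2150 g

Step 1:
n(T) = 441.0 / 40.40 = 10.92 mol
n(L) = 5.520 mol
n/ν → T: 3.640, L: 5.520; T is limiting.
n(R) produced = (2/3) × 10.92 = 7.280 mol
Step 2:
n(R) available = 7.280 mol
n(J) = 19.20 mol
n/ν → R: 7.280, J: 6.400; J is limiting.
n(B) = (1/3) × 19.20 = 6.400 mol
mass = 6.400 × 336.40 = 2153 g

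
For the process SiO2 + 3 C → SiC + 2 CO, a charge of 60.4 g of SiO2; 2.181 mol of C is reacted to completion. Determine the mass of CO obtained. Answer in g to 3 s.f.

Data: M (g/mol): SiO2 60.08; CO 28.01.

40.7 g

n(SiO2) = 60.40 / 60.08 = 1.005 mol
n(C) = 2.181 mol
n/ν for SiO2 = 1.005/1 = 1.005
n/ν for C = 2.181/3 = 0.7270
Smallest n/ν is C → limiting reagent.
n(CO) = (2/3) × 2.181 = 1.454 mol
mass = 1.454 × 28.01 = 40.73 g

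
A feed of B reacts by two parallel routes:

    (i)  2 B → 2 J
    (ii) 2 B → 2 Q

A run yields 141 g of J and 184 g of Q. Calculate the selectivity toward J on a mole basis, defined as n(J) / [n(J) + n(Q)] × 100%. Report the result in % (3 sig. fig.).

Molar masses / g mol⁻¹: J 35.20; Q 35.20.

43.4 %

n(J) = 141 / 35.20 = 4.006 mol
n(Q) = 184 / 35.20 = 5.227 mol
selectivity = 4.006/(4.006+5.227) × 100 = 43.39 %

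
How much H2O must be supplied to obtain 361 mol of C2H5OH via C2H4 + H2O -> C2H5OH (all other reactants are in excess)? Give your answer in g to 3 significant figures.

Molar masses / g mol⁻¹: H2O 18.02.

6510 g

n(C2H5OH) = 361.0 mol
n(H2O) = (1/1) × 361.0 = 361.0 mol
mass = 361.0 × 18.02 = 6505 g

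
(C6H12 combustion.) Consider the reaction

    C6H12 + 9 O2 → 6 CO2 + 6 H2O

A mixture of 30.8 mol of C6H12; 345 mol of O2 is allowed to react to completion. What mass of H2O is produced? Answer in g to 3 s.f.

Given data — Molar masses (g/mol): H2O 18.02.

3330 g

n(C6H12) = 30.80 mol
n(O2) = 345.0 mol
n/ν for C6H12 = 30.80/1 = 30.80
n/ν for O2 = 345.0/9 = 38.33
Smallest n/ν is C6H12 → limiting reagent.
n(H2O) = (6/1) × 30.80 = 184.8 mol
mass = 184.8 × 18.02 = 3330 g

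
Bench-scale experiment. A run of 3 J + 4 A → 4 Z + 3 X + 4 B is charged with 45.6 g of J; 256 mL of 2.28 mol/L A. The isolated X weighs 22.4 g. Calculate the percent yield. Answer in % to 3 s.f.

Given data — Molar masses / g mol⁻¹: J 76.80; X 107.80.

47.5 %

n(J) = 45.60 / 76.80 = 0.5938 mol
n(A) = 2.28 × 256.0/1000 = 0.5837 mol
n/ν for J = 0.5938/3 = 0.1979
n/ν for A = 0.5837/4 = 0.1459
Smallest n/ν is A → limiting reagent.
theoretical n(X) = (3/4) × 0.5837 = 0.4378 mol → 47.19 g
% yield = 22.4 / 47.19 × 100 = 47.47 %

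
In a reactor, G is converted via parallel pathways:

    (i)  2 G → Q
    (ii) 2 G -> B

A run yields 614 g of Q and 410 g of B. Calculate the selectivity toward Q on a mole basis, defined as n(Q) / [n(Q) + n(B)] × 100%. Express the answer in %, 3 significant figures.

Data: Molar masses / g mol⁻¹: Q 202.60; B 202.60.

n(Q) = 614 / 202.60 = 3.031 mol
n(B) = 410 / 202.60 = 2.024 mol
selectivity = 3.031/(3.031+2.024) × 100 = 59.96 %

60.0 %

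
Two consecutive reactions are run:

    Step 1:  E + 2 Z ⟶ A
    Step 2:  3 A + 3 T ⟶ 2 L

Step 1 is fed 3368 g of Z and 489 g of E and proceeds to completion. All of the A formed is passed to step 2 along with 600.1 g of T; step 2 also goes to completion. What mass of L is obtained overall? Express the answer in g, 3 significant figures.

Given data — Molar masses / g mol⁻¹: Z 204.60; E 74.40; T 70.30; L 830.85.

3640 g

Step 1:
n(Z) = 3368 / 204.60 = 16.46 mol
n(E) = 489.0 / 74.40 = 6.573 mol
n/ν → Z: 8.230, E: 6.573; E is limiting.
n(A) produced = (1/1) × 6.573 = 6.573 mol
Step 2:
n(A) available = 6.573 mol
n(T) = 600.1 / 70.30 = 8.536 mol
n/ν → A: 2.191, T: 2.845; A is limiting.
n(L) = (2/3) × 6.573 = 4.382 mol
mass = 4.382 × 830.85 = 3641 g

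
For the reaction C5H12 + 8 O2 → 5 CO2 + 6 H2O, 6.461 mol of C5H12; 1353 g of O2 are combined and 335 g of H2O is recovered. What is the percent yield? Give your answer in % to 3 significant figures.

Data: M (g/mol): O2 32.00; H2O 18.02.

58.6 %

n(C5H12) = 6.461 mol
n(O2) = 1353 / 32.00 = 42.28 mol
n/ν → C5H12: 6.461, O2: 5.285; O2 is limiting.
theoretical n(H2O) = (6/8) × 42.28 = 31.71 mol → 571.4 g
% yield = 335 / 571.4 × 100 = 58.63 %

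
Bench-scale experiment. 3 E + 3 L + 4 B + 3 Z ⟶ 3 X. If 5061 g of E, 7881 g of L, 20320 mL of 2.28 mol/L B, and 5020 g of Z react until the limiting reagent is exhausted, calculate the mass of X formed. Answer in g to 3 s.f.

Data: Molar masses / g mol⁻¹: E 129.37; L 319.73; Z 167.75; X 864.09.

21300 g

n(E) = 5061 / 129.37 = 39.12 mol
n(L) = 7881 / 319.73 = 24.65 mol
n(B) = 2.28 × 20320/1000 = 46.33 mol
n(Z) = 5020 / 167.75 = 29.93 mol
n/ν for E = 39.12/3 = 13.04
n/ν for L = 24.65/3 = 8.217
n/ν for B = 46.33/4 = 11.58
n/ν for Z = 29.93/3 = 9.977
Smallest n/ν is L → limiting reagent.
n(X) = (3/3) × 24.65 = 24.65 mol
mass = 24.65 × 864.09 = 21300 g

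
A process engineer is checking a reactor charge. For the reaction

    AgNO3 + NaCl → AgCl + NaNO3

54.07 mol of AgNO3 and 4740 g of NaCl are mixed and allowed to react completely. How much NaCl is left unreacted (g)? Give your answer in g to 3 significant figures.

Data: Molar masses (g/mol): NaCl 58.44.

1580 g

n(AgNO3) = 54.07 mol
n(NaCl) = 4740 / 58.44 = 81.11 mol
n/ν → AgNO3: 54.07, NaCl: 81.11; AgNO3 is limiting.
NaCl consumed = (1/1) × 54.07 = 54.07 mol
NaCl remaining = 81.11 − 54.07 = 27.04 mol
mass = 27.04 × 58.44 = 1580 g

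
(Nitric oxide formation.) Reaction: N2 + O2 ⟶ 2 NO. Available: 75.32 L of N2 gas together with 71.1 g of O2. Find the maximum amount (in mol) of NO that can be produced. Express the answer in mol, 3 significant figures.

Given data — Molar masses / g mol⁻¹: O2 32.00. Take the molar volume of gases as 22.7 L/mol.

4.44 mol

n(N2) = 75.32 / 22.7 = 3.318 mol
n(O2) = 71.10 / 32.00 = 2.222 mol
n/ν → N2: 3.318, O2: 2.222; O2 is limiting.
n(NO) = (2/1) × 2.222 = 4.444 mol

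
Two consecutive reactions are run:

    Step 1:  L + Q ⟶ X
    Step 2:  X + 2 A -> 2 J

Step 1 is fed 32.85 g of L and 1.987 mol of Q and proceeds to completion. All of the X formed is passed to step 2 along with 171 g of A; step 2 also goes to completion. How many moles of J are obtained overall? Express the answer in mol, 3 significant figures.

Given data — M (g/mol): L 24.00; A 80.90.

Step 1:
n(L) = 32.85 / 24.00 = 1.369 mol
n(Q) = 1.987 mol
n/ν → L: 1.369, Q: 1.987; L is limiting.
n(X) produced = (1/1) × 1.369 = 1.369 mol
Step 2:
n(X) available = 1.369 mol
n(A) = 171.0 / 80.90 = 2.114 mol
n/ν → X: 1.369, A: 1.057; A is limiting.
n(J) = (2/2) × 2.114 = 2.114 mol

2.11 mol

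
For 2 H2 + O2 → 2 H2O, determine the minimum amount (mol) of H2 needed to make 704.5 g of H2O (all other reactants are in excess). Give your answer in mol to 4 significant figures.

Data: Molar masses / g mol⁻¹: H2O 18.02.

n(H2O) = 704.5 / 18.02 = 39.10 mol
n(H2) = (2/2) × 39.10 = 39.10 mol

39.10 mol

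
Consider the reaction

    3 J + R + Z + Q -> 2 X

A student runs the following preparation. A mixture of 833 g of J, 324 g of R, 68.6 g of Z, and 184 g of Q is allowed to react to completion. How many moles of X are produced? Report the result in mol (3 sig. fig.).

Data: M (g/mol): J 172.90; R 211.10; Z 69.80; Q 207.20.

1.78 mol

n(J) = 833.0 / 172.90 = 4.818 mol
n(R) = 324.0 / 211.10 = 1.535 mol
n(Z) = 68.60 / 69.80 = 0.9828 mol
n(Q) = 184.0 / 207.20 = 0.8880 mol
n/ν for J = 4.818/3 = 1.606
n/ν for R = 1.535/1 = 1.535
n/ν for Z = 0.9828/1 = 0.9828
n/ν for Q = 0.8880/1 = 0.8880
Smallest n/ν is Q → limiting reagent.
n(X) = (2/1) × 0.8880 = 1.776 mol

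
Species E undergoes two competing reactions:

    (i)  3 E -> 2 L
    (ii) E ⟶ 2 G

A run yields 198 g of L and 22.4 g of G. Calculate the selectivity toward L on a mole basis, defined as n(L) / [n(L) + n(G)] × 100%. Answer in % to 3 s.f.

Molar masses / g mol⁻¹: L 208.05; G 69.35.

n(L) = 198 / 208.05 = 0.9517 mol
n(G) = 22.4 / 69.35 = 0.3230 mol
selectivity = 0.9517/(0.9517+0.3230) × 100 = 74.66 %

74.7 %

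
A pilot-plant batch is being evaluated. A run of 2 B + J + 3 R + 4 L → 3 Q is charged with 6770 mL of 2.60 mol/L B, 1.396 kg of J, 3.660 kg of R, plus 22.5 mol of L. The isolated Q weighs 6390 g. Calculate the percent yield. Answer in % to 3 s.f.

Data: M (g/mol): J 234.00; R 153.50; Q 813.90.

46.5 %

n(B) = 2.60 × 6770/1000 = 17.60 mol
n(J) = 1.396×1000 / 234.00 = 5.966 mol
n(R) = 3.660×1000 / 153.50 = 23.84 mol
n(L) = 22.50 mol
n/ν → B: 8.800, J: 5.966, R: 7.947, L: 5.625; L is limiting.
theoretical n(Q) = (3/4) × 22.50 = 16.88 mol → 13740 g
% yield = 6390 / 13740 × 100 = 46.51 %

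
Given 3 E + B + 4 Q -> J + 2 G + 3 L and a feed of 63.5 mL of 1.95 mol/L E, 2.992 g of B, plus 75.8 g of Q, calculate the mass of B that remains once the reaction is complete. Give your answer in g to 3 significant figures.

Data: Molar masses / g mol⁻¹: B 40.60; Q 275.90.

n(E) = 1.95 × 63.50/1000 = 0.1238 mol
n(B) = 2.992 / 40.60 = 0.07369 mol
n(Q) = 75.80 / 275.90 = 0.2747 mol
n/ν for E = 0.1238/3 = 0.04127
n/ν for B = 0.07369/1 = 0.07369
n/ν for Q = 0.2747/4 = 0.06868
Smallest n/ν is E → limiting reagent.
B consumed = (1/3) × 0.1238 = 0.04127 mol
B remaining = 0.07369 − 0.04127 = 0.03242 mol
mass = 0.03242 × 40.60 = 1.316 g

1.32 g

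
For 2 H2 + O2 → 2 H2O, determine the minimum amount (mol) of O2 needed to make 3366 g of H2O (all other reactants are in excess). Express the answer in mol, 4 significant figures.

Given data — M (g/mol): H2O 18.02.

93.40 mol

n(H2O) = 3366 / 18.02 = 186.8 mol
n(O2) = (1/2) × 186.8 = 93.40 mol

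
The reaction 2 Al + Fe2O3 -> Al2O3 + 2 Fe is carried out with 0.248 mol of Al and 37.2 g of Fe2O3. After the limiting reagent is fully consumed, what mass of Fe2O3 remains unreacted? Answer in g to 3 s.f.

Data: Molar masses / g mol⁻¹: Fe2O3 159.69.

17.4 g

n(Al) = 0.2480 mol
n(Fe2O3) = 37.20 / 159.69 = 0.2330 mol
n/ν → Al: 0.1240, Fe2O3: 0.2330; Al is limiting.
Fe2O3 consumed = (1/2) × 0.2480 = 0.1240 mol
Fe2O3 remaining = 0.2330 − 0.1240 = 0.1090 mol
mass = 0.1090 × 159.69 = 17.41 g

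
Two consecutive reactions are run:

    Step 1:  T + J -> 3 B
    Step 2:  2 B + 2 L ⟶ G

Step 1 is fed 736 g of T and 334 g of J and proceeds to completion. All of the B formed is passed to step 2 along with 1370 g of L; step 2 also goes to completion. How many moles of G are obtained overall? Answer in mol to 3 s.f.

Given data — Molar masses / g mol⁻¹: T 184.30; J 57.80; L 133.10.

5.15 mol

Step 1:
n(T) = 736.0 / 184.30 = 3.993 mol
n(J) = 334.0 / 57.80 = 5.779 mol
n/ν → T: 3.993, J: 5.779; T is limiting.
n(B) produced = (3/1) × 3.993 = 11.98 mol
Step 2:
n(B) available = 11.98 mol
n(L) = 1370 / 133.10 = 10.29 mol
n/ν → B: 5.990, L: 5.145; L is limiting.
n(G) = (1/2) × 10.29 = 5.145 mol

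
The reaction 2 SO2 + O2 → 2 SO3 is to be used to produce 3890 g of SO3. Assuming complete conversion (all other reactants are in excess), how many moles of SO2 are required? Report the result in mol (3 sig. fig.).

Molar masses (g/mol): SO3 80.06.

n(SO3) = 3890 / 80.06 = 48.59 mol
n(SO2) = (2/2) × 48.59 = 48.59 mol

48.6 mol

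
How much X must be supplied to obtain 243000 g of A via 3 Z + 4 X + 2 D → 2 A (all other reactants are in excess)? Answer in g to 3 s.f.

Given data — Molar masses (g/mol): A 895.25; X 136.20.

n(A) = 243000 / 895.25 = 271.4 mol
n(X) = (4/2) × 271.4 = 542.8 mol
mass = 542.8 × 136.20 = 73930 g

73900 g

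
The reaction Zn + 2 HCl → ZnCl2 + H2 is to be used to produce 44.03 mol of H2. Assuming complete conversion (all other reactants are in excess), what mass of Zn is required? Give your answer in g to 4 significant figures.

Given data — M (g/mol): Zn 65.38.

2879 g

n(H2) = 44.03 mol
n(Zn) = (1/1) × 44.03 = 44.03 mol
mass = 44.03 × 65.38 = 2879 g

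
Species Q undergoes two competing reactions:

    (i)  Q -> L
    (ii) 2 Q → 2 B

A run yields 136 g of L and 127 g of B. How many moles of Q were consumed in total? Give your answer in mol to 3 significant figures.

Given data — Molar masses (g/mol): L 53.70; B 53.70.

n(L) = 136 / 53.70 = 2.533 mol
n(B) = 127 / 53.70 = 2.365 mol
n(Q) via (i) = (1/1)×2.533 = 2.533 mol
n(Q) via (ii) = (2/2)×2.365 = 2.365 mol
total n(Q) = 2.533 + 2.365 = 4.898 mol

4.90 mol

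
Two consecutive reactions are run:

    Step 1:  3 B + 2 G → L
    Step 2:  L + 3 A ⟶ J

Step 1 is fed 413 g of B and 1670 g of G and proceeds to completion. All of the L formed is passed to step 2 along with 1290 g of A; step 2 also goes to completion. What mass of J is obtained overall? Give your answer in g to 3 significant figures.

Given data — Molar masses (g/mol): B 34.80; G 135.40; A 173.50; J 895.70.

Step 1:
n(B) = 413.0 / 34.80 = 11.87 mol
n(G) = 1670 / 135.40 = 12.33 mol
n/ν → B: 3.957, G: 6.165; B is limiting.
n(L) produced = (1/3) × 11.87 = 3.957 mol
Step 2:
n(L) available = 3.957 mol
n(A) = 1290 / 173.50 = 7.435 mol
n/ν → L: 3.957, A: 2.478; A is limiting.
n(J) = (1/3) × 7.435 = 2.478 mol
mass = 2.478 × 895.70 = 2220 g

2220 g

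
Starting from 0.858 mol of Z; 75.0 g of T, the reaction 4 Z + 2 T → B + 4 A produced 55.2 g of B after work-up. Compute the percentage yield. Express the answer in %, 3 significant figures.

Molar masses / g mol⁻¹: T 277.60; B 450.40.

90.7 %

n(Z) = 0.8580 mol
n(T) = 75.00 / 277.60 = 0.2702 mol
n/ν for Z = 0.8580/4 = 0.2145
n/ν for T = 0.2702/2 = 0.1351
Smallest n/ν is T → limiting reagent.
theoretical n(B) = (1/2) × 0.2702 = 0.1351 mol → 60.85 g
% yield = 55.2 / 60.85 × 100 = 90.71 %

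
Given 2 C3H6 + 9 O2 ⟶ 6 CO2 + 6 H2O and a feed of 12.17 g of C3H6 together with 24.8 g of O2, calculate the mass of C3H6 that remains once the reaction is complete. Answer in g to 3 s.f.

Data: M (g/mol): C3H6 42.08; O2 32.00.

4.92 g

n(C3H6) = 12.17 / 42.08 = 0.2892 mol
n(O2) = 24.80 / 32.00 = 0.7750 mol
n/ν for C3H6 = 0.2892/2 = 0.1446
n/ν for O2 = 0.7750/9 = 0.08611
Smallest n/ν is O2 → limiting reagent.
C3H6 consumed = (2/9) × 0.7750 = 0.1722 mol
C3H6 remaining = 0.2892 − 0.1722 = 0.1170 mol
mass = 0.1170 × 42.08 = 4.923 g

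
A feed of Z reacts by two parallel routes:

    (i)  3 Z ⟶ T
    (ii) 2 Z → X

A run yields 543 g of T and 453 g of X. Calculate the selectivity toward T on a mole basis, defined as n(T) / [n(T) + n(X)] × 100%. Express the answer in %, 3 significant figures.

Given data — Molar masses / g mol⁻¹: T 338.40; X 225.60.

44.4 %

n(T) = 543 / 338.40 = 1.605 mol
n(X) = 453 / 225.60 = 2.008 mol
selectivity = 1.605/(1.605+2.008) × 100 = 44.42 %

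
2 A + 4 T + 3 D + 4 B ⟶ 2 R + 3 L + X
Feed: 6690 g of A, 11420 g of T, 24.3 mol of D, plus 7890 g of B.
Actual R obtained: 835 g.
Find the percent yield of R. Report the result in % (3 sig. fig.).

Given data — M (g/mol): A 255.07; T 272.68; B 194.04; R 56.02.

n(A) = 6690 / 255.07 = 26.23 mol
n(T) = 11420 / 272.68 = 41.88 mol
n(D) = 24.30 mol
n(B) = 7890 / 194.04 = 40.66 mol
n/ν → A: 13.12, T: 10.47, D: 8.100, B: 10.17; D is limiting.
theoretical n(R) = (2/3) × 24.30 = 16.20 mol → 907.5 g
% yield = 835 / 907.5 × 100 = 92.01 %

92.0 %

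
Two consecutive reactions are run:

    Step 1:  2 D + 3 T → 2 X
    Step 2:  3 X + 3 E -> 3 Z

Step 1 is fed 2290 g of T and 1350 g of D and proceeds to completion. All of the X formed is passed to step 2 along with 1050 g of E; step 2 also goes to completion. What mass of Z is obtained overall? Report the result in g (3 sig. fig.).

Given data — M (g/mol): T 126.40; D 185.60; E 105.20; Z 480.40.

Step 1:
n(T) = 2290 / 126.40 = 18.12 mol
n(D) = 1350 / 185.60 = 7.274 mol
n/ν for T = 18.12/3 = 6.040
n/ν for D = 7.274/2 = 3.637
Smallest n/ν is D → limiting reagent.
n(X) produced = (2/2) × 7.274 = 7.274 mol
Step 2:
n(X) available = 7.274 mol
n(E) = 1050 / 105.20 = 9.981 mol
n/ν for X = 7.274/3 = 2.425
n/ν for E = 9.981/3 = 3.327
Smallest n/ν is X → limiting reagent.
n(Z) = (3/3) × 7.274 = 7.274 mol
mass = 7.274 × 480.40 = 3494 g

3490 g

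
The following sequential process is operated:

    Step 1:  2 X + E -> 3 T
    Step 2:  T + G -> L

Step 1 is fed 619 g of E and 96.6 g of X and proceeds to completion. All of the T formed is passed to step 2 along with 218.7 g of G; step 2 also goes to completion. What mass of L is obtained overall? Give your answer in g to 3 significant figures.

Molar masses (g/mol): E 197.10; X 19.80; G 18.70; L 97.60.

714 g

Step 1:
n(E) = 619.0 / 197.10 = 3.141 mol
n(X) = 96.60 / 19.80 = 4.879 mol
n/ν for E = 3.141/1 = 3.141
n/ν for X = 4.879/2 = 2.440
Smallest n/ν is X → limiting reagent.
n(T) produced = (3/2) × 4.879 = 7.319 mol
Step 2:
n(T) available = 7.319 mol
n(G) = 218.7 / 18.70 = 11.70 mol
n/ν for T = 7.319/1 = 7.319
n/ν for G = 11.70/1 = 11.70
Smallest n/ν is T → limiting reagent.
n(L) = (1/1) × 7.319 = 7.319 mol
mass = 7.319 × 97.60 = 714.3 g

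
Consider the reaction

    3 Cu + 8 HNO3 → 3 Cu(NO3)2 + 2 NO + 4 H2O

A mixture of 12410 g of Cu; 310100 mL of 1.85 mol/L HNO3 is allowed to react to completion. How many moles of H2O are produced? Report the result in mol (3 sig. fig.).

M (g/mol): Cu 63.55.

260 mol

n(Cu) = 12410 / 63.55 = 195.3 mol
n(HNO3) = 1.85 × 310100/1000 = 573.7 mol
n/ν for Cu = 195.3/3 = 65.10
n/ν for HNO3 = 573.7/8 = 71.71
Smallest n/ν is Cu → limiting reagent.
n(H2O) = (4/3) × 195.3 = 260.4 mol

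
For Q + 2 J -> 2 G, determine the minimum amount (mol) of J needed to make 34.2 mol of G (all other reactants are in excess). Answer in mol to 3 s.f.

34.2 mol

n(G) = 34.20 mol
n(J) = (2/2) × 34.20 = 34.20 mol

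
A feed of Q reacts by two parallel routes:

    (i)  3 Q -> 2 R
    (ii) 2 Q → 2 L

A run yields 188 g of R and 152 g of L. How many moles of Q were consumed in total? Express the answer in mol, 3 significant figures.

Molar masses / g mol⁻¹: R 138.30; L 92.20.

3.69 mol

n(R) = 188 / 138.30 = 1.359 mol
n(L) = 152 / 92.20 = 1.649 mol
n(Q) via (i) = (3/2)×1.359 = 2.039 mol
n(Q) via (ii) = (2/2)×1.649 = 1.649 mol
total n(Q) = 2.039 + 1.649 = 3.688 mol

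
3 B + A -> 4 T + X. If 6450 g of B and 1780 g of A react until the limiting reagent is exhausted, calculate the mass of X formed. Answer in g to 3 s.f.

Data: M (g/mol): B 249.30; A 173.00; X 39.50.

341 g

n(B) = 6450 / 249.30 = 25.87 mol
n(A) = 1780 / 173.00 = 10.29 mol
n/ν → B: 8.623, A: 10.29; B is limiting.
n(X) = (1/3) × 25.87 = 8.623 mol
mass = 8.623 × 39.50 = 340.6 g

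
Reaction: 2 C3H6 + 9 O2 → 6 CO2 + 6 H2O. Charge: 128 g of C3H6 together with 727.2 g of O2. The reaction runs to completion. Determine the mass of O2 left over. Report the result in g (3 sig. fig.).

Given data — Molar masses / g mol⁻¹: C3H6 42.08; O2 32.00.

289 g

n(C3H6) = 128.0 / 42.08 = 3.042 mol
n(O2) = 727.2 / 32.00 = 22.73 mol
n/ν for C3H6 = 3.042/2 = 1.521
n/ν for O2 = 22.73/9 = 2.526
Smallest n/ν is C3H6 → limiting reagent.
O2 consumed = (9/2) × 3.042 = 13.69 mol
O2 remaining = 22.73 − 13.69 = 9.040 mol
mass = 9.040 × 32.00 = 289.3 g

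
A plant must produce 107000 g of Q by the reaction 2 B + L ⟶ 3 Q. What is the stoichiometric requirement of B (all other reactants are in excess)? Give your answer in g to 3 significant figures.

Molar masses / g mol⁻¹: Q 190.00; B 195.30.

73300 g

n(Q) = 107000 / 190.00 = 563.2 mol
n(B) = (2/3) × 563.2 = 375.5 mol
mass = 375.5 × 195.30 = 73340 g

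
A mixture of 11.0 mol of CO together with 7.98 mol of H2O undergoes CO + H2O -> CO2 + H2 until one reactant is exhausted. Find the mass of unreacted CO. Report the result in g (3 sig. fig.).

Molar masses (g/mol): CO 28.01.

84.6 g

n(CO) = 11.00 mol
n(H2O) = 7.980 mol
n/ν for CO = 11.00/1 = 11.00
n/ν for H2O = 7.980/1 = 7.980
Smallest n/ν is H2O → limiting reagent.
CO consumed = (1/1) × 7.980 = 7.980 mol
CO remaining = 11.00 − 7.980 = 3.020 mol
mass = 3.020 × 28.01 = 84.59 g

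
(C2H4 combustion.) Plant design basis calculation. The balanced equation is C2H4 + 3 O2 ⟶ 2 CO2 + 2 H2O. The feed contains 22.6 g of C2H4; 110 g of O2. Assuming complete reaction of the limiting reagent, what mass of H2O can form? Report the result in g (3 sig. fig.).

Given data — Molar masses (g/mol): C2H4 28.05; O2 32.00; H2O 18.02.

n(C2H4) = 22.60 / 28.05 = 0.8057 mol
n(O2) = 110.0 / 32.00 = 3.438 mol
n/ν for C2H4 = 0.8057/1 = 0.8057
n/ν for O2 = 3.438/3 = 1.146
Smallest n/ν is C2H4 → limiting reagent.
n(H2O) = (2/1) × 0.8057 = 1.611 mol
mass = 1.611 × 18.02 = 29.03 g

29.0 g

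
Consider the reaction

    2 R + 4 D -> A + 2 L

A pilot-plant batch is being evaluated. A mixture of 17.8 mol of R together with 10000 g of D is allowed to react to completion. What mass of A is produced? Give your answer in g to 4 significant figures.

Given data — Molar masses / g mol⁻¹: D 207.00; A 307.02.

2732 g

n(R) = 17.80 mol
n(D) = 10000 / 207.00 = 48.31 mol
n/ν → R: 8.900, D: 12.08; R is limiting.
n(A) = (1/2) × 17.80 = 8.900 mol
mass = 8.900 × 307.02 = 2732 g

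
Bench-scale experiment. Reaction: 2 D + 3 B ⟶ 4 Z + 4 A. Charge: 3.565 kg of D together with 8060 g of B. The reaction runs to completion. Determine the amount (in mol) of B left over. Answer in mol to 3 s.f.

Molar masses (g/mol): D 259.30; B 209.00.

n(D) = 3.565×1000 / 259.30 = 13.75 mol
n(B) = 8060 / 209.00 = 38.56 mol
n/ν for D = 13.75/2 = 6.875
n/ν for B = 38.56/3 = 12.85
Smallest n/ν is D → limiting reagent.
B consumed = (3/2) × 13.75 = 20.63 mol
B remaining = 38.56 − 20.63 = 17.93 mol

17.9 mol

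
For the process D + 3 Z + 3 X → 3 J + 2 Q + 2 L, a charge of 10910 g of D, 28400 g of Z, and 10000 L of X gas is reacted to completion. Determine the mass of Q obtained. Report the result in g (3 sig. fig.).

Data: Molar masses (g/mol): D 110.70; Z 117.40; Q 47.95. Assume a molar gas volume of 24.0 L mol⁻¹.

7730 g

n(D) = 10910 / 110.70 = 98.55 mol
n(Z) = 28400 / 117.40 = 241.9 mol
n(X) = 10000 / 24.0 = 416.7 mol
n/ν for D = 98.55/1 = 98.55
n/ν for Z = 241.9/3 = 80.63
n/ν for X = 416.7/3 = 138.9
Smallest n/ν is Z → limiting reagent.
n(Q) = (2/3) × 241.9 = 161.3 mol
mass = 161.3 × 47.95 = 7734 g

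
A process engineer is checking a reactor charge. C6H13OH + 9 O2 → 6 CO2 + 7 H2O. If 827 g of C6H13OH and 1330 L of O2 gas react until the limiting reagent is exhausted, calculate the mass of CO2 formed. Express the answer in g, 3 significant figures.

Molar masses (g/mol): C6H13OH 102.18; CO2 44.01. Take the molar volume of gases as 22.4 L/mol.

1740 g

n(C6H13OH) = 827.0 / 102.18 = 8.094 mol
n(O2) = 1330 / 22.4 = 59.38 mol
n/ν for C6H13OH = 8.094/1 = 8.094
n/ν for O2 = 59.38/9 = 6.598
Smallest n/ν is O2 → limiting reagent.
n(CO2) = (6/9) × 59.38 = 39.59 mol
mass = 39.59 × 44.01 = 1742 g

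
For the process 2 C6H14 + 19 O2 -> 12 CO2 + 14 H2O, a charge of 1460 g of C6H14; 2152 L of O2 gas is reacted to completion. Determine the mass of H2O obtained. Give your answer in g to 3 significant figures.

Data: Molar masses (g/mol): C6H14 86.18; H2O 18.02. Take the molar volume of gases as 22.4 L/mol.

n(C6H14) = 1460 / 86.18 = 16.94 mol
n(O2) = 2152 / 22.4 = 96.07 mol
n/ν for C6H14 = 16.94/2 = 8.470
n/ν for O2 = 96.07/19 = 5.056
Smallest n/ν is O2 → limiting reagent.
n(H2O) = (14/19) × 96.07 = 70.79 mol
mass = 70.79 × 18.02 = 1276 g

1280 g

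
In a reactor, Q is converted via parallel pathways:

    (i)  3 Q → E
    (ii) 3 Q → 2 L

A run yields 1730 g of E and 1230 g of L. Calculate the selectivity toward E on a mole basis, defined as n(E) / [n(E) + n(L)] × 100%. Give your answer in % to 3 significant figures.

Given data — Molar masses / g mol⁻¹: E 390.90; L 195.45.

n(E) = 1730 / 390.90 = 4.426 mol
n(L) = 1230 / 195.45 = 6.293 mol
selectivity = 4.426/(4.426+6.293) × 100 = 41.29 %

41.3 %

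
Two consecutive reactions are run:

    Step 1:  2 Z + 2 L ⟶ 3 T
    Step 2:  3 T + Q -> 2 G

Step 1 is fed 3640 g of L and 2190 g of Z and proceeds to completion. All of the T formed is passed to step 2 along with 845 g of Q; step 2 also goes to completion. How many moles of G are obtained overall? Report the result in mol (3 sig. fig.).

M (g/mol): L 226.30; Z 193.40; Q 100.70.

Step 1:
n(L) = 3640 / 226.30 = 16.08 mol
n(Z) = 2190 / 193.40 = 11.32 mol
n/ν for L = 16.08/2 = 8.040
n/ν for Z = 11.32/2 = 5.660
Smallest n/ν is Z → limiting reagent.
n(T) produced = (3/2) × 11.32 = 16.98 mol
Step 2:
n(T) available = 16.98 mol
n(Q) = 845.0 / 100.70 = 8.391 mol
n/ν for T = 16.98/3 = 5.660
n/ν for Q = 8.391/1 = 8.391
Smallest n/ν is T → limiting reagent.
n(G) = (2/3) × 16.98 = 11.32 mol

11.3 mol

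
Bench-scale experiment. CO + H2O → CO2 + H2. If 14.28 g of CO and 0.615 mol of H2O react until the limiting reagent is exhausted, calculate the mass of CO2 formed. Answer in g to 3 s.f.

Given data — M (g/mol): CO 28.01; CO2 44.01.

n(CO) = 14.28 / 28.01 = 0.5098 mol
n(H2O) = 0.6150 mol
n/ν → CO: 0.5098, H2O: 0.6150; CO is limiting.
n(CO2) = (1/1) × 0.5098 = 0.5098 mol
mass = 0.5098 × 44.01 = 22.44 g

22.4 g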